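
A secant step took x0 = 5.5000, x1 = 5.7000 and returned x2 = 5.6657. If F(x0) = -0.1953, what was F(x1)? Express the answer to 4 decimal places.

0.0404

The secant line through (5.5000, -0.1953) and (5.7000, F(x1)) crosses zero at x2 = 5.6657.
So (5.5000, -0.1953), (5.7000, F(x1)), (5.6657, 0) are collinear:
F(x1) = -0.1953 · (5.7000 − 5.6657) / (5.5000 − 5.6657) = -0.1953 · (0.034300)/(-0.165700) = 0.040427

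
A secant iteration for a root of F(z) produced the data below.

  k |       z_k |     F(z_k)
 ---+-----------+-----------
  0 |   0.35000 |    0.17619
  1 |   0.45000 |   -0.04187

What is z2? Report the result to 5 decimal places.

0.43080

z2 = 0.45000 − (-0.04187)·(0.45000 − 0.35000) / (-0.04187 − 0.17619)
   = 0.45000 − (-0.0041870)/(-0.2180600) = 0.4307989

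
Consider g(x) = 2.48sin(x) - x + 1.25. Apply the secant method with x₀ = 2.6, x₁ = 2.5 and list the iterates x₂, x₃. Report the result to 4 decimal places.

g(2.6) = -0.071557, g(2.5) = 0.234211
x₂ = 2.500000 − 0.234211·(2.500000 − 2.600000) / (0.234211 − (-0.071557)) = 2.500000 − (-0.023421)/(0.305768) = 2.576598
g(2.576598) = 0.001223
x₃ = 2.576598 − 0.001223·(2.576598 − 2.500000) / (0.001223 − 0.234211) = 2.576598 − (0.000094)/(-0.232988) = 2.577000

2.5766, 2.5770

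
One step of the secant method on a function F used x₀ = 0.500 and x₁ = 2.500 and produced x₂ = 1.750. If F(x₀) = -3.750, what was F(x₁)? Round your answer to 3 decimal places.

The secant line through (0.500, -3.750) and (2.500, F(x₁)) crosses zero at x₂ = 1.750.
So (0.500, -3.750), (2.500, F(x₁)), (1.750, 0) are collinear:
F(x₁) = -3.750 · (2.500 − 1.750) / (0.500 − 1.750) = -3.750 · (0.75000)/(-1.25000) = 2.25000

2.250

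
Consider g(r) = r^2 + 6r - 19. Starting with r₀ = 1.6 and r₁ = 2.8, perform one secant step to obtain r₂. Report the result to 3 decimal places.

g(1.6) = -6.84000, g(2.8) = 5.64000
r₂ = 2.80000 − 5.64000·(2.80000 − 1.60000) / (5.64000 − (-6.84000)) = 2.80000 − (6.76800)/(12.48000) = 2.25769

2.258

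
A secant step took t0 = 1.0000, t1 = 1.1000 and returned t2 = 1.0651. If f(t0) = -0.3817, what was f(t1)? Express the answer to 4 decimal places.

The secant line through (1.0000, -0.3817) and (1.1000, f(t1)) crosses zero at t2 = 1.0651.
So (1.0000, -0.3817), (1.1000, f(t1)), (1.0651, 0) are collinear:
f(t1) = -0.3817 · (1.1000 − 1.0651) / (1.0000 − 1.0651) = -0.3817 · (0.034900)/(-0.065100) = 0.204629

0.2046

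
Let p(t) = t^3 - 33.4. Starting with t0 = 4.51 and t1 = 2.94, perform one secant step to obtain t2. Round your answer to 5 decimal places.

3.12909

p(4.51) = 58.3338510, p(2.94) = -7.9878160
t2 = 2.9400000 − (-7.9878160)·(2.9400000 − 4.5100000) / (-7.9878160 − 58.3338510) = 2.9400000 − (12.5408711)/(-66.3216670) = 3.1290916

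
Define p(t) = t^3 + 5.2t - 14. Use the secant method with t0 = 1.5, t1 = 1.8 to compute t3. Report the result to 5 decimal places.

1.71749

p(1.5) = -2.8250000, p(1.8) = 1.1920000
t2 = 1.8000000 − 1.1920000·(1.8000000 − 1.5000000) / (1.1920000 − (-2.8250000)) = 1.8000000 − (0.3576000)/(4.0170000) = 1.7109783
p(1.7109783) = -0.0941144
t3 = 1.7109783 − (-0.0941144)·(1.7109783 − 1.8000000) / (-0.0941144 − 1.1920000) = 1.7109783 − (0.0083782)/(-1.2861144) = 1.7174927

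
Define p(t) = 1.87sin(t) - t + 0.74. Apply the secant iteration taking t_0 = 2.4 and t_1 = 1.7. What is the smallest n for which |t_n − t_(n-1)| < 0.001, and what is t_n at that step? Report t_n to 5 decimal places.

p(2.4) = -0.3968839, p(1.7) = 0.8944132
t_2 = 1.7000000 − 0.8944132·(-0.7000000)/(1.2912970) = 2.1848530;  |Δ| = 0.4848530
p(2.1848530) = 0.0835305
t_3 = 2.1848530 − 0.0835305·(0.4848530)/(-0.8108827) = 2.2347985;  |Δ| = 0.0499456
p(2.2347985) = -0.0221136
t_4 = 2.2347985 − (-0.0221136)·(0.0499456)/(-0.1056440) = 2.2243439;  |Δ| = 0.0104547
p(2.2243439) = 0.0003087
t_5 = 2.2243439 − 0.0003087·(-0.0104547)/(0.0224223) = 2.2244878;  |Δ| = 0.0001439
|t_5 − t_4| = 0.0001439 < 0.001

n = 5, t_n = 2.22449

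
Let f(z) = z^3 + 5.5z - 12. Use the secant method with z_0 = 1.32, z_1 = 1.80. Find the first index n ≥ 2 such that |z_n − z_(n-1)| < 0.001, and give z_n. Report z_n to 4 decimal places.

f(1.32) = -2.440032, f(1.80) = 3.732000
z_2 = 1.800000 − 3.732000·(0.480000)/(6.172032) = 1.509762;  |Δ| = 0.290238
f(1.509762) = -0.254989
z_3 = 1.509762 − (-0.254989)·(-0.290238)/(-3.986989) = 1.528324;  |Δ| = 0.018562
f(1.528324) = -0.024398
z_4 = 1.528324 − (-0.024398)·(0.018562)/(0.230591) = 1.530288;  |Δ| = 0.001964
f(1.530288) = 0.000184
z_5 = 1.530288 − 0.000184·(0.001964)/(0.024582) = 1.530273;  |Δ| = 0.000015
|z_5 − z_4| = 0.000015 < 0.001

n = 5, z_n = 1.5303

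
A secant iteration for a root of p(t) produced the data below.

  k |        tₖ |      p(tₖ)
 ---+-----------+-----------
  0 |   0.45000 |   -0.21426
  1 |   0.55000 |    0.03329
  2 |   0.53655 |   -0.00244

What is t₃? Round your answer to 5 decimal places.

0.53747

t₃ = 0.53655 − (-0.00244)·(0.53655 − 0.55000) / (-0.00244 − 0.03329)
   = 0.53655 − (0.0000328)/(-0.0357300) = 0.5374685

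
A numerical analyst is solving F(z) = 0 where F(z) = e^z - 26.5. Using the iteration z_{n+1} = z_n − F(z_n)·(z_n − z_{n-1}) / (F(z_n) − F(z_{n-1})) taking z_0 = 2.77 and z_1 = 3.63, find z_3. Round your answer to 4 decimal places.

F(2.77) = -10.541366, F(3.63) = 11.212817
z_2 = 3.630000 − 11.212817·(3.630000 − 2.770000) / (11.212817 − (-10.541366)) = 3.630000 − (9.643022)/(21.754183) = 3.186728
F(3.186728) = -2.290917
z_3 = 3.186728 − (-2.290917)·(3.186728 − 3.630000) / (-2.290917 − 11.212817) = 3.186728 − (1.015500)/(-13.503734) = 3.261929

3.2619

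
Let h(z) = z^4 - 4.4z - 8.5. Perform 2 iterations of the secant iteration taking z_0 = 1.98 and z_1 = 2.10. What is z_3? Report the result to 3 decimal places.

h(1.98) = -1.84246, h(2.10) = 1.70810
z_2 = 2.10000 − 1.70810·(2.10000 − 1.98000) / (1.70810 − (-1.84246)) = 2.10000 − (0.20497)/(3.55056) = 2.04227
h(2.04227) = -0.08984
z_3 = 2.04227 − (-0.08984)·(2.04227 − 2.10000) / (-0.08984 − 1.70810) = 2.04227 − (0.00519)/(-1.79794) = 2.04516

2.045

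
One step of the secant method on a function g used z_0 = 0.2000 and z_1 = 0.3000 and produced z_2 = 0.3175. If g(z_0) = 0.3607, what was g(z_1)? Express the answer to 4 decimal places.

0.0537

The secant line through (0.2000, 0.3607) and (0.3000, g(z_1)) crosses zero at z_2 = 0.3175.
So (0.2000, 0.3607), (0.3000, g(z_1)), (0.3175, 0) are collinear:
g(z_1) = 0.3607 · (0.3000 − 0.3175) / (0.2000 − 0.3175) = 0.3607 · (-0.017500)/(-0.117500) = 0.053721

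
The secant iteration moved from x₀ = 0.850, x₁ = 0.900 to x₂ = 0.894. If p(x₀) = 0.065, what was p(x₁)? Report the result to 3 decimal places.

-0.009

The secant line through (0.850, 0.065) and (0.900, p(x₁)) crosses zero at x₂ = 0.894.
So (0.850, 0.065), (0.900, p(x₁)), (0.894, 0) are collinear:
p(x₁) = 0.065 · (0.900 − 0.894) / (0.850 − 0.894) = 0.065 · (0.00600)/(-0.04400) = -0.00886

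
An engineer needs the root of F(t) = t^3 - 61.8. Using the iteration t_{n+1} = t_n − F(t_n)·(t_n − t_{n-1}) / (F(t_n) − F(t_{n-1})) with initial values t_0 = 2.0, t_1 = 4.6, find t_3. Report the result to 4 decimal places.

3.8932

F(2.0) = -53.800000, F(4.6) = 35.536000
t_2 = 4.600000 − 35.536000·(4.600000 − 2.000000) / (35.536000 − (-53.800000)) = 4.600000 − (92.393600)/(89.336000) = 3.565774
F(3.565774) = -16.462090
t_3 = 3.565774 − (-16.462090)·(3.565774 − 4.600000) / (-16.462090 − 35.536000) = 3.565774 − (17.025519)/(-51.998090) = 3.893200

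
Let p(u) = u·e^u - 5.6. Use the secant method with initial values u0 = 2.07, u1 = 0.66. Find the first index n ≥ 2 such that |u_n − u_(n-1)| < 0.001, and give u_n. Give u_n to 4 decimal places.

n = 7, u_n = 1.3920

p(2.07) = 10.804384, p(0.66) = -4.323037
u2 = 0.660000 − (-4.323037)·(-1.410000)/(-15.127421) = 1.062943;  |Δ| = 0.402943
p(1.062943) = -2.522912
u3 = 1.062943 − (-2.522912)·(0.402943)/(1.800125) = 1.627675;  |Δ| = 0.564732
p(1.627675) = 2.688155
u4 = 1.627675 − 2.688155·(0.564732)/(5.211067) = 1.336355;  |Δ| = 0.291320
p(1.336355) = -0.514972
u5 = 1.336355 − (-0.514972)·(-0.291320)/(-3.203127) = 1.383191;  |Δ| = 0.046836
p(1.383191) = -0.084381
u6 = 1.383191 − (-0.084381)·(0.046836)/(0.430591) = 1.392369;  |Δ| = 0.009178
p(1.392369) = 0.003412
u7 = 1.392369 − 0.003412·(0.009178)/(0.087793) = 1.392012;  |Δ| = 0.000357
|u7 − u6| = 0.000357 < 0.001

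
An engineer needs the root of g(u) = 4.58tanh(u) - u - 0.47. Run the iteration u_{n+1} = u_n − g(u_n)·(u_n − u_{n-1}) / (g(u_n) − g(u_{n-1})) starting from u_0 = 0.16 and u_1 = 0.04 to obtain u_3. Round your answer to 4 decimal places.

g(0.16) = 0.096610, g(0.04) = -0.326898
u_2 = 0.040000 − (-0.326898)·(0.040000 − 0.160000) / (-0.326898 − 0.096610) = 0.040000 − (0.039228)/(-0.423508) = 0.132626
g(0.132626) = 0.001264
u_3 = 0.132626 − 0.001264·(0.132626 − 0.040000) / (0.001264 − (-0.326898)) = 0.132626 − (0.000117)/(0.328161) = 0.132269

0.1323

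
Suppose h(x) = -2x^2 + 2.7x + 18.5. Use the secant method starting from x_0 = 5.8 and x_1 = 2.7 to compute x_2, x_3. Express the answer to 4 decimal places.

3.4839, 3.8595

h(5.8) = -33.120000, h(2.7) = 11.210000
x_2 = 2.700000 − 11.210000·(2.700000 − 5.800000) / (11.210000 − (-33.120000)) = 2.700000 − (-34.751000)/(44.330000) = 3.483916
h(3.483916) = 3.631231
x_3 = 3.483916 − 3.631231·(3.483916 − 2.700000) / (3.631231 − 11.210000) = 3.483916 − (2.846580)/(-7.578769) = 3.859515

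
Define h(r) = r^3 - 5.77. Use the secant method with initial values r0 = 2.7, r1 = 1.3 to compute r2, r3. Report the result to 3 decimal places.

1.586, 1.870

h(2.7) = 13.91300, h(1.3) = -3.57300
r2 = 1.30000 − (-3.57300)·(1.30000 − 2.70000) / (-3.57300 − 13.91300) = 1.30000 − (5.00220)/(-17.48600) = 1.58607
h(1.58607) = -1.78006
r3 = 1.58607 − (-1.78006)·(1.58607 − 1.30000) / (-1.78006 − (-3.57300)) = 1.58607 − (-0.50922)/(1.79294) = 1.87008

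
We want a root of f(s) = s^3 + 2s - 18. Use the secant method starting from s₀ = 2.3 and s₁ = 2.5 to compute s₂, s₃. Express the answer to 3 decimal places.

2.364, 2.367

f(2.3) = -1.23300, f(2.5) = 2.62500
s₂ = 2.50000 − 2.62500·(2.50000 − 2.30000) / (2.62500 − (-1.23300)) = 2.50000 − (0.52500)/(3.85800) = 2.36392
f(2.36392) = -0.06231
s₃ = 2.36392 − (-0.06231)·(2.36392 − 2.50000) / (-0.06231 − 2.62500) = 2.36392 − (0.00848)/(-2.68731) = 2.36707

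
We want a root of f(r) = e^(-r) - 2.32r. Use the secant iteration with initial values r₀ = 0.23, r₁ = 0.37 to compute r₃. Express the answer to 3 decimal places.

f(0.23) = 0.26093, f(0.37) = -0.16767
r₂ = 0.37000 − (-0.16767)·(0.37000 − 0.23000) / (-0.16767 − 0.26093) = 0.37000 − (-0.02347)/(-0.42860) = 0.31523
f(0.31523) = -0.00172
r₃ = 0.31523 − (-0.00172)·(0.31523 − 0.37000) / (-0.00172 − (-0.16767)) = 0.31523 − (0.00009)/(0.16594) = 0.31466

0.315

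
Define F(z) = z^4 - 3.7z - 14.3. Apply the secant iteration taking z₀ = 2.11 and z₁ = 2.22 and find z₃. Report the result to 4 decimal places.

2.1741

F(2.11) = -2.285806, F(2.22) = 1.775127
z₂ = 2.220000 − 1.775127·(2.220000 − 2.110000) / (1.775127 − (-2.285806)) = 2.220000 − (0.195264)/(4.060932) = 2.171916
F(2.171916) = -0.083915
z₃ = 2.171916 − (-0.083915)·(2.171916 − 2.220000) / (-0.083915 − 1.775127) = 2.171916 − (0.004035)/(-1.859042) = 2.174087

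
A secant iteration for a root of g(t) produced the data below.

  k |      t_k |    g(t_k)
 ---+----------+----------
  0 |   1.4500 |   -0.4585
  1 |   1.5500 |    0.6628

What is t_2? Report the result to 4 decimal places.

t_2 = 1.5500 − 0.6628·(1.5500 − 1.4500) / (0.6628 − (-0.4585))
   = 1.5500 − (0.066280)/(1.121300) = 1.490890

1.4909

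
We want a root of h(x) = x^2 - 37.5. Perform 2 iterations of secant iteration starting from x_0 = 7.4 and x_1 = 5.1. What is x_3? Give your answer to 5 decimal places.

6.13335

h(7.4) = 17.2600000, h(5.1) = -11.4900000
x_2 = 5.1000000 − (-11.4900000)·(5.1000000 − 7.4000000) / (-11.4900000 − 17.2600000) = 5.1000000 − (26.4270000)/(-28.7500000) = 6.0192000
h(6.0192000) = -1.2692314
x_3 = 6.0192000 − (-1.2692314)·(6.0192000 − 5.1000000) / (-1.2692314 − (-11.4900000)) = 6.0192000 − (-1.1666775)/(10.2207686) = 6.1333477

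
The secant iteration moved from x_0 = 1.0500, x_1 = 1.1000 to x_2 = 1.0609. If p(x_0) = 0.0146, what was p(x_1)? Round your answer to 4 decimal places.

-0.0524

The secant line through (1.0500, 0.0146) and (1.1000, p(x_1)) crosses zero at x_2 = 1.0609.
So (1.0500, 0.0146), (1.1000, p(x_1)), (1.0609, 0) are collinear:
p(x_1) = 0.0146 · (1.1000 − 1.0609) / (1.0500 − 1.0609) = 0.0146 · (0.039100)/(-0.010900) = -0.052372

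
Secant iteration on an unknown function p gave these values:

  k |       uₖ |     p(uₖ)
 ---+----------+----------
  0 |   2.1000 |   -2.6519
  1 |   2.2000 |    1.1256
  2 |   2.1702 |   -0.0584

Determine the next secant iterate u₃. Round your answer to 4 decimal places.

2.1717

u₃ = 2.1702 − (-0.0584)·(2.1702 − 2.2000) / (-0.0584 − 1.1256)
   = 2.1702 − (0.001740)/(-1.184000) = 2.171670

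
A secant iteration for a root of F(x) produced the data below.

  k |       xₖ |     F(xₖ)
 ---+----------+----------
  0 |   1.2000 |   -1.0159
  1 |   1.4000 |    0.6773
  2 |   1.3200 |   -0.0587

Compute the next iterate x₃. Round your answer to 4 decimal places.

x₃ = 1.3200 − (-0.0587)·(1.3200 − 1.4000) / (-0.0587 − 0.6773)
   = 1.3200 − (0.004696)/(-0.736000) = 1.326380

1.3264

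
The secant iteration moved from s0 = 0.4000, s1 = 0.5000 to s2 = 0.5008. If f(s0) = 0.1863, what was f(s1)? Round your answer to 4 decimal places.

0.0015

The secant line through (0.4000, 0.1863) and (0.5000, f(s1)) crosses zero at s2 = 0.5008.
So (0.4000, 0.1863), (0.5000, f(s1)), (0.5008, 0) are collinear:
f(s1) = 0.1863 · (0.5000 − 0.5008) / (0.4000 − 0.5008) = 0.1863 · (-0.000800)/(-0.100800) = 0.001479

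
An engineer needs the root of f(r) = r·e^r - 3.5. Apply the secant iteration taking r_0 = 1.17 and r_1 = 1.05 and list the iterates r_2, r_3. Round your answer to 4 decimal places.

f(1.17) = 0.269731, f(1.05) = -0.499466
r_2 = 1.050000 − (-0.499466)·(1.050000 − 1.170000) / (-0.499466 − 0.269731) = 1.050000 − (0.059936)/(-0.769198) = 1.127920
f(1.127920) = -0.015602
r_3 = 1.127920 − (-0.015602)·(1.127920 − 1.050000) / (-0.015602 − (-0.499466)) = 1.127920 − (-0.001216)/(0.483865) = 1.130433

1.1279, 1.1304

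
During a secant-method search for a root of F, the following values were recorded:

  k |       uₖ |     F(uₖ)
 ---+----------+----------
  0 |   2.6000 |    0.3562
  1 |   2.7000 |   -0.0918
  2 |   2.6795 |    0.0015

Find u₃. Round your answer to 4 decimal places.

u₃ = 2.6795 − 0.0015·(2.6795 − 2.7000) / (0.0015 − (-0.0918))
   = 2.6795 − (-0.000031)/(0.093300) = 2.679830

2.6798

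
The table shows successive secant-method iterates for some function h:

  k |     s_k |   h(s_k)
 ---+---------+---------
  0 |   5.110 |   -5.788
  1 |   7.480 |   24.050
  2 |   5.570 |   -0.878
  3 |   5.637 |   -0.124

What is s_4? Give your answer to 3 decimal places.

5.648

s_4 = 5.637 − (-0.124)·(5.637 − 5.570) / (-0.124 − (-0.878))
   = 5.637 − (-0.00831)/(0.75400) = 5.64802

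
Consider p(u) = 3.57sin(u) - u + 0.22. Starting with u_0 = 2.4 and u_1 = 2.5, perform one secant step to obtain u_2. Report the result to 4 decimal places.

p(2.4) = 0.231404, p(2.5) = -0.143454
u_2 = 2.500000 − (-0.143454)·(2.500000 − 2.400000) / (-0.143454 − 0.231404) = 2.500000 − (-0.014345)/(-0.374858) = 2.461731

2.4617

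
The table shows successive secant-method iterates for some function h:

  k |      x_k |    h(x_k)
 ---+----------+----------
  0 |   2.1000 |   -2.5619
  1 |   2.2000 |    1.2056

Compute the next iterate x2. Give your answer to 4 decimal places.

2.1680

x2 = 2.2000 − 1.2056·(2.2000 − 2.1000) / (1.2056 − (-2.5619))
   = 2.2000 − (0.120560)/(3.767500) = 2.168000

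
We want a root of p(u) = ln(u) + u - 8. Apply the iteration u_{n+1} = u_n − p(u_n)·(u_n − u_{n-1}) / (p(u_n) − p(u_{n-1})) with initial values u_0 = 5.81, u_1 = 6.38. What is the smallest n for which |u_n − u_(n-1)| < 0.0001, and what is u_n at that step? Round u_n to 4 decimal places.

n = 4, u_n = 6.1789

p(5.81) = -0.430419, p(6.38) = 0.233168
u_2 = 6.380000 − 0.233168·(0.570000)/(0.663588) = 6.179716;  |Δ| = 0.200284
p(6.179716) = 0.000989
u_3 = 6.179716 − 0.000989·(-0.200284)/(-0.232180) = 6.178863;  |Δ| = 0.000853
p(6.178863) = -0.000002
u_4 = 6.178863 − (-0.000002)·(-0.000853)/(-0.000991) = 6.178865;  |Δ| = 0.000002
|u_4 − u_3| = 0.000002 < 0.0001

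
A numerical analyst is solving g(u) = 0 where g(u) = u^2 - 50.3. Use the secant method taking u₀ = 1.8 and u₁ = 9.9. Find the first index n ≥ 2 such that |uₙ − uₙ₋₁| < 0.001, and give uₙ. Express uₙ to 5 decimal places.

n = 6, uₙ = 7.09225

g(1.8) = -47.0600000, g(9.9) = 47.7100000
u₂ = 9.9000000 − 47.7100000·(8.1000000)/(94.7700000) = 5.8222222;  |Δ| = 4.0777778
g(5.8222222) = -16.4017284
u₃ = 5.8222222 − (-16.4017284)·(-4.0777778)/(-64.1117284) = 6.8654417;  |Δ| = 1.0432195
g(6.8654417) = -3.1657103
u₄ = 6.8654417 − (-3.1657103)·(1.0432195)/(13.2360181) = 7.1149526;  |Δ| = 0.2495109
g(7.1149526) = 0.3225503
u₅ = 7.1149526 − 0.3225503·(0.2495109)/(3.4882606) = 7.0918810;  |Δ| = 0.0230716
g(7.0918810) = -0.0052243
u₆ = 7.0918810 − (-0.0052243)·(-0.0230716)/(-0.3277746) = 7.0922487;  |Δ| = 0.0003677
|u₆ − u₅| = 0.0003677 < 0.001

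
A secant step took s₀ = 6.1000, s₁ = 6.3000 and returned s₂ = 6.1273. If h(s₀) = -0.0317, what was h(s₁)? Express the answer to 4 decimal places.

0.2005

The secant line through (6.1000, -0.0317) and (6.3000, h(s₁)) crosses zero at s₂ = 6.1273.
So (6.1000, -0.0317), (6.3000, h(s₁)), (6.1273, 0) are collinear:
h(s₁) = -0.0317 · (6.3000 − 6.1273) / (6.1000 − 6.1273) = -0.0317 · (0.172700)/(-0.027300) = 0.200534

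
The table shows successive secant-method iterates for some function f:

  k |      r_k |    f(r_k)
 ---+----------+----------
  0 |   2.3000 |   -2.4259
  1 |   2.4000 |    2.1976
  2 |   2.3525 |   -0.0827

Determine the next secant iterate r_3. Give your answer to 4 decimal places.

2.3542

r_3 = 2.3525 − (-0.0827)·(2.3525 − 2.4000) / (-0.0827 − 2.1976)
   = 2.3525 − (0.003928)/(-2.280300) = 2.354223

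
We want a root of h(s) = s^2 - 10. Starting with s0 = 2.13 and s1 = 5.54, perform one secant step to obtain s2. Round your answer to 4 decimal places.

2.8423

h(2.13) = -5.463100, h(5.54) = 20.691600
s2 = 5.540000 − 20.691600·(5.540000 − 2.130000) / (20.691600 − (-5.463100)) = 5.540000 − (70.558356)/(26.154700) = 2.842269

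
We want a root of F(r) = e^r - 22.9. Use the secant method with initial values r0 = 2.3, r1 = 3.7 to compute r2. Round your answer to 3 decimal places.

2.894

F(2.3) = -12.92582, F(3.7) = 17.54730
r2 = 3.70000 − 17.54730·(3.70000 − 2.30000) / (17.54730 − (-12.92582)) = 3.70000 − (24.56623)/(30.47312) = 2.89384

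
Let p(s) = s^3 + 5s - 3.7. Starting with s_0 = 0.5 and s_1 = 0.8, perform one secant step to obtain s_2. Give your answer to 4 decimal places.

0.6709

p(0.5) = -1.075000, p(0.8) = 0.812000
s_2 = 0.800000 − 0.812000·(0.800000 − 0.500000) / (0.812000 − (-1.075000)) = 0.800000 − (0.243600)/(1.887000) = 0.670906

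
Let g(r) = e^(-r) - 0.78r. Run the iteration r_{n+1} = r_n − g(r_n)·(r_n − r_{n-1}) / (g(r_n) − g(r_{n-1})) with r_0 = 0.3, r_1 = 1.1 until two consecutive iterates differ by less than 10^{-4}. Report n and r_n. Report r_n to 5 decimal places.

n = 5, r_n = 0.66158

g(0.3) = 0.5068182, g(1.1) = -0.5251289
r_2 = 1.1000000 − (-0.5251289)·(0.8000000)/(-1.0319471) = 0.6929025;  |Δ| = 0.4070975
g(0.6929025) = -0.0403416
r_3 = 0.6929025 − (-0.0403416)·(-0.4070975)/(0.4847874) = 0.6590259;  |Δ| = 0.0338766
g(0.6590259) = 0.0033149
r_4 = 0.6590259 − 0.0033149·(-0.0338766)/(0.0436564) = 0.6615982;  |Δ| = 0.0025723
g(0.6615982) = -0.0000206
r_5 = 0.6615982 − (-0.0000206)·(0.0025723)/(-0.0033355) = 0.6615823;  |Δ| = 0.0000159
|r_5 − r_4| = 0.0000159 < 10^{-4}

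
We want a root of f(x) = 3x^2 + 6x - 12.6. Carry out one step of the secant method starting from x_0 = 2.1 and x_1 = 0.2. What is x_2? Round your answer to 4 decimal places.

1.0744

f(2.1) = 13.230000, f(0.2) = -11.280000
x_2 = 0.200000 − (-11.280000)·(0.200000 − 2.100000) / (-11.280000 − 13.230000) = 0.200000 − (21.432000)/(-24.510000) = 1.074419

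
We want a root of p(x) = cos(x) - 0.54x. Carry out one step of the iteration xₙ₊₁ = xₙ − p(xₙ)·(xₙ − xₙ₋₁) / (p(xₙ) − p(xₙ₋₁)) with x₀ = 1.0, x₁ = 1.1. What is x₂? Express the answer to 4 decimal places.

p(1.0) = 0.000302, p(1.1) = -0.140404
x₂ = 1.100000 − (-0.140404)·(1.100000 − 1.000000) / (-0.140404 − 0.000302) = 1.100000 − (-0.014040)/(-0.140706) = 1.000215

1.0002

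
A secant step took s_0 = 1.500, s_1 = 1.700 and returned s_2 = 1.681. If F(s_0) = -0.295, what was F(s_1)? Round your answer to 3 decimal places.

0.031

The secant line through (1.500, -0.295) and (1.700, F(s_1)) crosses zero at s_2 = 1.681.
So (1.500, -0.295), (1.700, F(s_1)), (1.681, 0) are collinear:
F(s_1) = -0.295 · (1.700 − 1.681) / (1.500 − 1.681) = -0.295 · (0.01900)/(-0.18100) = 0.03097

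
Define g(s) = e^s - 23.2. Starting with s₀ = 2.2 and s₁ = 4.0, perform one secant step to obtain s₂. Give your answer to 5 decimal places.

g(2.2) = -14.1749865, g(4.0) = 31.3981500
s₂ = 4.0000000 − 31.3981500·(4.0000000 − 2.2000000) / (31.3981500 − (-14.1749865)) = 4.0000000 − (56.5166701)/(45.5731365) = 2.7598688

2.75987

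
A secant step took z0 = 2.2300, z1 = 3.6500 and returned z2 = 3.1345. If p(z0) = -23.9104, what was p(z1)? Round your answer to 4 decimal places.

13.6272

The secant line through (2.2300, -23.9104) and (3.6500, p(z1)) crosses zero at z2 = 3.1345.
So (2.2300, -23.9104), (3.6500, p(z1)), (3.1345, 0) are collinear:
p(z1) = -23.9104 · (3.6500 − 3.1345) / (2.2300 − 3.1345) = -23.9104 · (0.515500)/(-0.904500) = 13.627210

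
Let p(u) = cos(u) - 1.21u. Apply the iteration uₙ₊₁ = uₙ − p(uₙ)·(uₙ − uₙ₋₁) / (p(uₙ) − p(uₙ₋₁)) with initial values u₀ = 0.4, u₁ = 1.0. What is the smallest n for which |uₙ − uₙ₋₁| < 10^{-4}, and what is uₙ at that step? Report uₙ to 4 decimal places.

p(0.4) = 0.437061, p(1.0) = -0.669698
u₂ = 1.000000 − (-0.669698)·(0.600000)/(-1.106759) = 0.636941;  |Δ| = 0.363059
p(0.636941) = 0.033220
u₃ = 0.636941 − 0.033220·(-0.363059)/(0.702918) = 0.654099;  |Δ| = 0.017158
p(0.654099) = 0.002136
u₄ = 0.654099 − 0.002136·(0.017158)/(-0.031084) = 0.655278;  |Δ| = 0.001179
p(0.655278) = -0.000009
u₅ = 0.655278 − (-0.000009)·(0.001179)/(-0.002145) = 0.655274;  |Δ| = 0.000005
|u₅ − u₄| = 0.000005 < 10^{-4}

n = 5, uₙ = 0.6553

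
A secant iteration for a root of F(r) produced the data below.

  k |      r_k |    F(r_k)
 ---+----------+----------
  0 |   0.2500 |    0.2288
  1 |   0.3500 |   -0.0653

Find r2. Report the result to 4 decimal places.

r2 = 0.3500 − (-0.0653)·(0.3500 − 0.2500) / (-0.0653 − 0.2288)
   = 0.3500 − (-0.006530)/(-0.294100) = 0.327797

0.3278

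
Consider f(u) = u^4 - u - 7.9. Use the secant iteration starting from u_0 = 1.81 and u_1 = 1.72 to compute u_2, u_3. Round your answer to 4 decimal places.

f(1.81) = 1.022831, f(1.72) = -0.867869
u_2 = 1.720000 − (-0.867869)·(1.720000 − 1.810000) / (-0.867869 − 1.022831) = 1.720000 − (0.078108)/(-1.890701) = 1.761312
f(1.761312) = -0.037547
u_3 = 1.761312 − (-0.037547)·(1.761312 − 1.720000) / (-0.037547 − (-0.867869)) = 1.761312 − (-0.001551)/(0.830322) = 1.763180

1.7613, 1.7632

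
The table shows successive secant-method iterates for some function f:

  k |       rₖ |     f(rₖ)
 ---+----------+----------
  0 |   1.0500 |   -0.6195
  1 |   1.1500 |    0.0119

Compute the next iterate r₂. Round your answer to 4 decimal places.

r₂ = 1.1500 − 0.0119·(1.1500 − 1.0500) / (0.0119 − (-0.6195))
   = 1.1500 − (0.001190)/(0.631400) = 1.148115

1.1481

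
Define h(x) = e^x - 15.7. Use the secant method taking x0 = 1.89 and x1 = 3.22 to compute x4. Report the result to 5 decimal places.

2.75864

h(1.89) = -9.0806313, h(3.22) = 9.3281202
x2 = 3.2200000 − 9.3281202·(3.2200000 − 1.8900000) / (9.3281202 − (-9.0806313)) = 3.2200000 − (12.4063998)/(18.4087515) = 2.5460597
h(2.5460597) = -2.9432610
x3 = 2.5460597 − (-2.9432610)·(2.5460597 − 3.2200000) / (-2.9432610 − 9.3281202) = 2.5460597 − (1.9835822)/(-12.2713812) = 2.7077026
h(2.7077026) = -0.7052126
x4 = 2.7077026 − (-0.7052126)·(2.7077026 − 2.5460597) / (-0.7052126 − (-2.9432610)) = 2.7077026 − (-0.1139927)/(2.2380483) = 2.7586366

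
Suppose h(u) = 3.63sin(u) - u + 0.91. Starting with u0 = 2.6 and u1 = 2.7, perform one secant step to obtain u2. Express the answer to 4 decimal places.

h(2.6) = 0.181270, h(2.7) = -0.238611
u2 = 2.700000 − (-0.238611)·(2.700000 − 2.600000) / (-0.238611 − 0.181270) = 2.700000 − (-0.023861)/(-0.419881) = 2.643172

2.6432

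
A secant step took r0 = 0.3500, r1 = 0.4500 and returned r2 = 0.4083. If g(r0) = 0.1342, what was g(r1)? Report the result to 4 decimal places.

-0.0960

The secant line through (0.3500, 0.1342) and (0.4500, g(r1)) crosses zero at r2 = 0.4083.
So (0.3500, 0.1342), (0.4500, g(r1)), (0.4083, 0) are collinear:
g(r1) = 0.1342 · (0.4500 − 0.4083) / (0.3500 − 0.4083) = 0.1342 · (0.041700)/(-0.058300) = -0.095989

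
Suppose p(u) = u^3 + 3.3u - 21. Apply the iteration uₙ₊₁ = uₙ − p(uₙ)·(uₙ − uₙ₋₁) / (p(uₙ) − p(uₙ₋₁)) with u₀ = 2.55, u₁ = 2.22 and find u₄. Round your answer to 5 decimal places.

2.36338

p(2.55) = 3.9963750, p(2.22) = -2.7329520
u₂ = 2.2200000 − (-2.7329520)·(2.2200000 − 2.5500000) / (-2.7329520 − 3.9963750) = 2.2200000 − (0.9018742)/(-6.7293270) = 2.3540214
p(2.3540214) = -0.1871148
u₃ = 2.3540214 − (-0.1871148)·(2.3540214 − 2.2200000) / (-0.1871148 − (-2.7329520)) = 2.3540214 − (-0.0250774)/(2.5458372) = 2.3638718
p(2.3638718) = 0.0098323
u₄ = 2.3638718 − 0.0098323·(2.3638718 − 2.3540214) / (0.0098323 − (-0.1871148)) = 2.3638718 − (0.0000969)/(0.1969471) = 2.3633800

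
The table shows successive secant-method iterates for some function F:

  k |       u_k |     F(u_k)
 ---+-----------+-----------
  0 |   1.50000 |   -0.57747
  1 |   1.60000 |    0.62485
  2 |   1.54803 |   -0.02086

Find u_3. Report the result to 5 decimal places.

1.54971

u_3 = 1.54803 − (-0.02086)·(1.54803 − 1.60000) / (-0.02086 − 0.62485)
   = 1.54803 − (0.0010841)/(-0.6457100) = 1.5497089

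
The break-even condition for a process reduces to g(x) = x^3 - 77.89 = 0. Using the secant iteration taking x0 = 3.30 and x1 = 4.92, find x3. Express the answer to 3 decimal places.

g(3.30) = -41.95300, g(4.92) = 41.20549
x2 = 4.92000 − 41.20549·(4.92000 − 3.30000) / (41.20549 − (-41.95300)) = 4.92000 − (66.75289)/(83.15849) = 4.11728
g(4.11728) = -8.09384
x3 = 4.11728 − (-8.09384)·(4.11728 − 4.92000) / (-8.09384 − 41.20549) = 4.11728 − (6.49708)/(-49.29932) = 4.24907

4.249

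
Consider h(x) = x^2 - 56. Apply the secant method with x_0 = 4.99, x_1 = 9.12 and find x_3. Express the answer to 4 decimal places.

h(4.99) = -31.099900, h(9.12) = 27.174400
x_2 = 9.120000 − 27.174400·(9.120000 − 4.990000) / (27.174400 − (-31.099900)) = 9.120000 − (112.230272)/(58.274300) = 7.194103
h(7.194103) = -4.244875
x_3 = 7.194103 − (-4.244875)·(7.194103 − 9.120000) / (-4.244875 − 27.174400) = 7.194103 − (8.175190)/(-31.419275) = 7.454300

7.4543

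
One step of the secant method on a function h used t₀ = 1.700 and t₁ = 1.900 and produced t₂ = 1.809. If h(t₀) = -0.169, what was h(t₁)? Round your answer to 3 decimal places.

The secant line through (1.700, -0.169) and (1.900, h(t₁)) crosses zero at t₂ = 1.809.
So (1.700, -0.169), (1.900, h(t₁)), (1.809, 0) are collinear:
h(t₁) = -0.169 · (1.900 − 1.809) / (1.700 − 1.809) = -0.169 · (0.09100)/(-0.10900) = 0.14109

0.141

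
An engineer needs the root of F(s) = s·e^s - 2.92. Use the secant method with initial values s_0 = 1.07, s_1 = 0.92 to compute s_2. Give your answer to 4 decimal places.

F(1.07) = 0.199456, F(0.92) = -0.611453
s_2 = 0.920000 − (-0.611453)·(0.920000 − 1.070000) / (-0.611453 − 0.199456) = 0.920000 − (0.091718)/(-0.810909) = 1.033105

1.0331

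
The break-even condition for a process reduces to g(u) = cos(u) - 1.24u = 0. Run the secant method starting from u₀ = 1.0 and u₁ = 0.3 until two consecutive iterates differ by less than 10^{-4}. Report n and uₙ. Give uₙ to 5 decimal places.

g(1.0) = -0.6996977, g(0.3) = 0.5833365
u₂ = 0.3000000 − 0.5833365·(-0.7000000)/(1.2830342) = 0.6182577;  |Δ| = 0.3182577
g(0.6182577) = 0.0482500
u₃ = 0.6182577 − 0.0482500·(0.3182577)/(-0.5350865) = 0.6469557;  |Δ| = 0.0286980
g(0.6469557) = -0.0043027
u₄ = 0.6469557 − (-0.0043027)·(0.0286980)/(-0.0525526) = 0.6446061;  |Δ| = 0.0023496
g(0.6446061) = 0.0000249
u₅ = 0.6446061 − 0.0000249·(-0.0023496)/(0.0043276) = 0.6446196;  |Δ| = 0.0000135
|u₅ − u₄| = 0.0000135 < 10^{-4}

n = 5, uₙ = 0.64462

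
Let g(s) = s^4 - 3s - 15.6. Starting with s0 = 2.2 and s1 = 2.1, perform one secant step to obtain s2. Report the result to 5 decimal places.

g(2.2) = 1.2256000, g(2.1) = -2.4519000
s2 = 2.1000000 − (-2.4519000)·(2.1000000 − 2.2000000) / (-2.4519000 − 1.2256000) = 2.1000000 − (0.2451900)/(-3.6775000) = 2.1666730

2.16667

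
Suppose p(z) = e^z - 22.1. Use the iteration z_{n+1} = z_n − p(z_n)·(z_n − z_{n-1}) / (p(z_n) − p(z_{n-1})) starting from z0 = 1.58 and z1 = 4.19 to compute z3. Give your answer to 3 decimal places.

p(1.58) = -17.24504, p(4.19) = 43.92279
z2 = 4.19000 − 43.92279·(4.19000 − 1.58000) / (43.92279 − (-17.24504)) = 4.19000 − (114.63848)/(61.16784) = 2.31584
p(2.31584) = -11.96660
z3 = 2.31584 − (-11.96660)·(2.31584 − 4.19000) / (-11.96660 − 43.92279) = 2.31584 − (22.42735)/(-55.88939) = 2.71712

2.717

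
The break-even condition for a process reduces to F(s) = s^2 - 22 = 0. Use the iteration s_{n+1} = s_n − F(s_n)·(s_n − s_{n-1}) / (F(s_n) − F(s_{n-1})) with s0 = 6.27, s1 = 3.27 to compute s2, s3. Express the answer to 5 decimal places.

F(6.27) = 17.3129000, F(3.27) = -11.3071000
s2 = 3.2700000 − (-11.3071000)·(3.2700000 − 6.2700000) / (-11.3071000 − 17.3129000) = 3.2700000 − (33.9213000)/(-28.6200000) = 4.4552306
F(4.4552306) = -2.1509202
s3 = 4.4552306 − (-2.1509202)·(4.4552306 − 3.2700000) / (-2.1509202 − (-11.3071000)) = 4.4552306 − (-2.5493365)/(9.1561798) = 4.7336586

4.45523, 4.73366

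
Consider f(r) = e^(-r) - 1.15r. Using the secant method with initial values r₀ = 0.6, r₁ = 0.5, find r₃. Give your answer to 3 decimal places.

f(0.6) = -0.14119, f(0.5) = 0.03153
r₂ = 0.50000 − 0.03153·(0.50000 − 0.60000) / (0.03153 − (-0.14119)) = 0.50000 − (-0.00315)/(0.17272) = 0.51826
f(0.51826) = -0.00044
r₃ = 0.51826 − (-0.00044)·(0.51826 − 0.50000) / (-0.00044 − 0.03153) = 0.51826 − (-0.00001)/(-0.03197) = 0.51801

0.518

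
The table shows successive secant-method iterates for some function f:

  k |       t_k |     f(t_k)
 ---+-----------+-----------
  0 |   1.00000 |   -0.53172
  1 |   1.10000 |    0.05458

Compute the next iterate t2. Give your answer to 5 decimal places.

1.09069

t2 = 1.10000 − 0.05458·(1.10000 − 1.00000) / (0.05458 − (-0.53172))
   = 1.10000 − (0.0054580)/(0.5863000) = 1.0906908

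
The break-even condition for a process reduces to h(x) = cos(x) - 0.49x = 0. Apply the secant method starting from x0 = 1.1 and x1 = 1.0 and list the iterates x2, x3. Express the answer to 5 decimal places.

h(1.1) = -0.0854039, h(1.0) = 0.0503023
x2 = 1.0000000 − 0.0503023·(1.0000000 − 1.1000000) / (0.0503023 − (-0.0854039)) = 1.0000000 − (-0.0050302)/(0.1357062) = 1.0370671
h(1.0370671) = 0.0005846
x3 = 1.0370671 − 0.0005846·(1.0370671 − 1.0000000) / (0.0005846 − 0.0503023) = 1.0370671 − (0.0000217)/(-0.0497177) = 1.0375029

1.03707, 1.03750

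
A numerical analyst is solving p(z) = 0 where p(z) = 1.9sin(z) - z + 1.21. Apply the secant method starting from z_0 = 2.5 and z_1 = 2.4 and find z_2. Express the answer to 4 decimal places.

2.4379

p(2.5) = -0.152903, p(2.4) = 0.093380
z_2 = 2.400000 − 0.093380·(2.400000 − 2.500000) / (0.093380 − (-0.152903)) = 2.400000 − (-0.009338)/(0.246283) = 2.437916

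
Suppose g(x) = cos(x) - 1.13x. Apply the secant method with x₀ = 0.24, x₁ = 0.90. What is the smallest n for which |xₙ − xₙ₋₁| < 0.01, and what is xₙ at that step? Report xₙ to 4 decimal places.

n = 4, xₙ = 0.6852

g(0.24) = 0.700138, g(0.90) = -0.395390
x₂ = 0.900000 − (-0.395390)·(0.660000)/(-1.095528) = 0.661798;  |Δ| = 0.238202
g(0.661798) = 0.041058
x₃ = 0.661798 − 0.041058·(-0.238202)/(0.436448) = 0.684206;  |Δ| = 0.022408
g(0.684206) = 0.001769
x₄ = 0.684206 − 0.001769·(0.022408)/(-0.039289) = 0.685215;  |Δ| = 0.001009
|x₄ − x₃| = 0.001009 < 0.01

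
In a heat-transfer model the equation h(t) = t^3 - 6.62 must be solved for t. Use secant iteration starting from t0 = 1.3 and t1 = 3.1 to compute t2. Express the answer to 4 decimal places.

1.5885

h(1.3) = -4.423000, h(3.1) = 23.171000
t2 = 3.100000 − 23.171000·(3.100000 − 1.300000) / (23.171000 − (-4.423000)) = 3.100000 − (41.707800)/(27.594000) = 1.588519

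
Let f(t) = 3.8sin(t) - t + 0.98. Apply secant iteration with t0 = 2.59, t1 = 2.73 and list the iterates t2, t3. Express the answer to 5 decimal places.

f(2.59) = 0.3813685, f(2.73) = -0.2297360
t2 = 2.7300000 − (-0.2297360)·(2.7300000 − 2.5900000) / (-0.2297360 − 0.3813685) = 2.7300000 − (-0.0321630)/(-0.6111045) = 2.6773690
f(2.6773690) = 0.0040002
t3 = 2.6773690 − 0.0040002·(2.6773690 − 2.7300000) / (0.0040002 − (-0.2297360)) = 2.6773690 − (-0.0002105)/(0.2337362) = 2.6782697

2.67737, 2.67827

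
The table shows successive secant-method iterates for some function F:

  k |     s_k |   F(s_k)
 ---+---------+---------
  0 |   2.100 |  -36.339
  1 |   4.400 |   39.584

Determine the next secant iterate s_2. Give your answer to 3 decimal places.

s_2 = 4.400 − 39.584·(4.400 − 2.100) / (39.584 − (-36.339))
   = 4.400 − (91.04320)/(75.92300) = 3.20085

3.201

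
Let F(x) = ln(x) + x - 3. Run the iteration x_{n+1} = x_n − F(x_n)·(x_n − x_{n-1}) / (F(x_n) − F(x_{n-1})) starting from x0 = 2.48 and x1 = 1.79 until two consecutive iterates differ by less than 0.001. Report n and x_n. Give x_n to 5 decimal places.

F(2.48) = 0.3882586, F(1.79) = -0.6277844
x2 = 1.7900000 − (-0.6277844)·(-0.6900000)/(-1.0160429) = 2.2163316;  |Δ| = 0.4263316
F(2.2163316) = 0.0121850
x3 = 2.2163316 − 0.0121850·(0.4263316)/(0.6399694) = 2.2082143;  |Δ| = 0.0081173
F(2.2082143) = 0.0003984
x4 = 2.2082143 − 0.0003984·(-0.0081173)/(-0.0117866) = 2.2079399;  |Δ| = 0.0002744
|x4 − x3| = 0.0002744 < 0.001

n = 4, x_n = 2.20794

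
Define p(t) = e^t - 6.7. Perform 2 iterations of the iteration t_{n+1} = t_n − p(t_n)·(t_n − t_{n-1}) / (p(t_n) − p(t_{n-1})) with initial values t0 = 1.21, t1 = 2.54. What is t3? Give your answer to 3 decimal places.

1.839

p(1.21) = -3.34652, p(2.54) = 5.97967
t2 = 2.54000 − 5.97967·(2.54000 − 1.21000) / (5.97967 − (-3.34652)) = 2.54000 − (7.95296)/(9.32619) = 1.68724
p(1.68724) = -1.29544
t3 = 1.68724 − (-1.29544)·(1.68724 − 2.54000) / (-1.29544 − 5.97967) = 1.68724 − (1.10469)/(-7.27511) = 1.83909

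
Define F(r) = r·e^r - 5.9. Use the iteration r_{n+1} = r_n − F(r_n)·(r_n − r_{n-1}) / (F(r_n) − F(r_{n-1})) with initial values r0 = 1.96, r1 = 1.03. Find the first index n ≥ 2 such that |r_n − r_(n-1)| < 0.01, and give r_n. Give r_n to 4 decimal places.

F(1.96) = 8.014681, F(1.03) = -3.014902
r2 = 1.030000 − (-3.014902)·(-0.930000)/(-11.029583) = 1.284213;  |Δ| = 0.254213
F(1.284213) = -1.261652
r3 = 1.284213 − (-1.261652)·(0.254213)/(1.753251) = 1.467146;  |Δ| = 0.182933
F(1.467146) = 0.462775
r4 = 1.467146 − 0.462775·(0.182933)/(1.724427) = 1.418053;  |Δ| = 0.049093
F(1.418053) = -0.044755
r5 = 1.418053 − (-0.044755)·(-0.049093)/(-0.507531) = 1.422382;  |Δ| = 0.004329
|r5 − r4| = 0.004329 < 0.01

n = 5, r_n = 1.4224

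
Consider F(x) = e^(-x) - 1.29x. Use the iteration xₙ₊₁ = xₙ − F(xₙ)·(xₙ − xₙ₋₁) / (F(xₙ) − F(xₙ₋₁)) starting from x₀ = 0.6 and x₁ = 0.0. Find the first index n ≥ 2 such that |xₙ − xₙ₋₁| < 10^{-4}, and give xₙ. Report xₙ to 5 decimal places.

F(0.6) = -0.2251884, F(0.0) = 1.0000000
x₂ = 0.0000000 − 1.0000000·(-0.6000000)/(1.2251884) = 0.4897206;  |Δ| = 0.4897206
F(0.4897206) = -0.0189420
x₃ = 0.4897206 − (-0.0189420)·(0.4897206)/(-1.0189420) = 0.4806168;  |Δ| = 0.0091039
F(0.4806168) = -0.0015938
x₄ = 0.4806168 − (-0.0015938)·(-0.0091039)/(0.0173483) = 0.4797804;  |Δ| = 0.0008364
F(0.4797804) = 0.0000026
x₅ = 0.4797804 − 0.0000026·(-0.0008364)/(0.0015963) = 0.4797817;  |Δ| = 0.0000013
|x₅ − x₄| = 0.0000013 < 10^{-4}

n = 5, xₙ = 0.47978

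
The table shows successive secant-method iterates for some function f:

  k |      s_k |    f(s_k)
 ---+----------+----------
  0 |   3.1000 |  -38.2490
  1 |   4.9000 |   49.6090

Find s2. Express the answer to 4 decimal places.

3.8836

s2 = 4.9000 − 49.6090·(4.9000 − 3.1000) / (49.6090 − (-38.2490))
   = 4.9000 − (89.296200)/(87.858000) = 3.883630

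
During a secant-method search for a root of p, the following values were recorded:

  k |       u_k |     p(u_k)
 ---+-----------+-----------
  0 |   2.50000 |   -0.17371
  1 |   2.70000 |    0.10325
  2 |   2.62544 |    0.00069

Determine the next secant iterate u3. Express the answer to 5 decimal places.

u3 = 2.62544 − 0.00069·(2.62544 − 2.70000) / (0.00069 − 0.10325)
   = 2.62544 − (-0.0000514)/(-0.1025600) = 2.6249384

2.62494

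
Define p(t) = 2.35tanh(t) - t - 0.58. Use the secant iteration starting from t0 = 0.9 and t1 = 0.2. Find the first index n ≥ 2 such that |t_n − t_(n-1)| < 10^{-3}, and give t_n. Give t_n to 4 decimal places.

n = 6, t_n = 0.4930

p(0.9) = 0.203300, p(0.2) = -0.316168
t2 = 0.200000 − (-0.316168)·(-0.700000)/(-0.519468) = 0.626047;  |Δ| = 0.426047
p(0.626047) = 0.098965
t3 = 0.626047 − 0.098965·(0.426047)/(0.415133) = 0.524480;  |Δ| = 0.101567
p(0.524480) = 0.026223
t4 = 0.524480 − 0.026223·(-0.101567)/(-0.072742) = 0.487865;  |Δ| = 0.036615
p(0.487865) = -0.004442
t5 = 0.487865 − (-0.004442)·(-0.036615)/(-0.030665) = 0.493169;  |Δ| = 0.005304
p(0.493169) = 0.000142
t6 = 0.493169 − 0.000142·(0.005304)/(0.004584) = 0.493005;  |Δ| = 0.000164
|t6 − t5| = 0.000164 < 10^{-3}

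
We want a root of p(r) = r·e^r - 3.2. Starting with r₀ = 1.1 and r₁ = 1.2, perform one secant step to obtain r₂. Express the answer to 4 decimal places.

p(1.1) = 0.104583, p(1.2) = 0.784140
r₂ = 1.200000 − 0.784140·(1.200000 − 1.100000) / (0.784140 − 0.104583) = 1.200000 − (0.078414)/(0.679558) = 1.084610

1.0846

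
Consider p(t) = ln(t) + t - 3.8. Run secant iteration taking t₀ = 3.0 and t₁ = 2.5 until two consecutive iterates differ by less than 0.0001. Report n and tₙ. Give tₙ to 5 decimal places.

n = 4, tₙ = 2.77820

p(3.0) = 0.2986123, p(2.5) = -0.3837093
t₂ = 2.5000000 − (-0.3837093)·(-0.5000000)/(-0.6823216) = 2.7811792;  |Δ| = 0.2811792
p(2.7811792) = 0.0040542
t₃ = 2.7811792 − 0.0040542·(0.2811792)/(0.3877635) = 2.7782394;  |Δ| = 0.0029398
p(2.7782394) = 0.0000568
t₄ = 2.7782394 − 0.0000568·(-0.0029398)/(-0.0039974) = 2.7781976;  |Δ| = 0.0000418
|t₄ − t₃| = 0.0000418 < 0.0001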